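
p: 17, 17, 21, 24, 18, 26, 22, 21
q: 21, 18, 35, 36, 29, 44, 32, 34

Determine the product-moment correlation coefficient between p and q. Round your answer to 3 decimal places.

0.929

n = 8, Σp = 166, Σq = 249, Σp² = 3520, Σq² = 8243, Σpq = 5346
nΣpq − ΣpΣq = 42768 − 41334 = 1434
nΣp² − (Σp)² = 28160 − 27556 = 604; nΣq² − (Σq)² = 65944 − 62001 = 3943
r = 1434 / √(604 × 3943) = 1434 / 1543.2343 ≈ 0.929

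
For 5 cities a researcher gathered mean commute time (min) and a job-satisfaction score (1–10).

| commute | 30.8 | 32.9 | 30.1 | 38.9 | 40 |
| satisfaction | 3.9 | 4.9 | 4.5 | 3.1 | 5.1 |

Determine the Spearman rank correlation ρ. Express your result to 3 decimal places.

0.300

Rank commute: 2, 3, 1, 4, 5
Rank satisfaction: 2, 4, 3, 1, 5
d = rank(commute) − rank(satisfaction): 0, -1, -2, 3, 0; Σd² = 14
ρ = 1 − 6Σd² / [n(n²−1)] = 1 − 6×14 / (5×24) = 1 − 84/120 ≈ 0.300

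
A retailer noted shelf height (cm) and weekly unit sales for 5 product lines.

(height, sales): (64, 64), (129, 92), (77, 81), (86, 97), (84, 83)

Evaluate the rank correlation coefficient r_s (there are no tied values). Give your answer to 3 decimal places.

Rank height: 1, 5, 2, 4, 3
Rank sales: 1, 4, 2, 5, 3
d = rank(height) − rank(sales): 0, 1, 0, -1, 0; Σd² = 2
ρ = 1 − 6Σd² / [n(n²−1)] = 1 − 6×2 / (5×24) = 1 − 12/120 ≈ 0.900

0.900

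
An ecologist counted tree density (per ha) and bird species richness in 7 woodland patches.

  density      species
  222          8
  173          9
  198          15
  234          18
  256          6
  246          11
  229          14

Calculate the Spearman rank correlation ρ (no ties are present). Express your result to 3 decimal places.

Rank density: 3, 1, 2, 5, 7, 6, 4
Rank species: 2, 3, 6, 7, 1, 4, 5
d = rank(density) − rank(species): 1, -2, -4, -2, 6, 2, -1; Σd² = 66
ρ = 1 − 6Σd² / [n(n²−1)] = 1 − 6×66 / (7×48) = 1 − 396/336 ≈ -0.179

-0.179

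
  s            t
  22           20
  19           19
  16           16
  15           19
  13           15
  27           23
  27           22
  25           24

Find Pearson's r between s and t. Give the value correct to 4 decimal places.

n = 8, Σs = 164, Σt = 158, Σs² = 3578, Σt² = 3192, Σst = 3352
nΣst − ΣsΣt = 26816 − 25912 = 904
nΣs² − (Σs)² = 28624 − 26896 = 1728; nΣt² − (Σt)² = 25536 − 24964 = 572
r = 904 / √(1728 × 572) = 904 / 994.1911 ≈ 0.9093

0.9093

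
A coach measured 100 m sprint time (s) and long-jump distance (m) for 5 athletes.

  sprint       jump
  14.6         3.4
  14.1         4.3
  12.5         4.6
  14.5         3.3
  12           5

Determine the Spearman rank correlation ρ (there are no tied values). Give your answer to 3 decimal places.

Rank sprint: 5, 3, 2, 4, 1
Rank jump: 2, 3, 4, 1, 5
d = rank(sprint) − rank(jump): 3, 0, -2, 3, -4; Σd² = 38
ρ = 1 − 6Σd² / [n(n²−1)] = 1 − 6×38 / (5×24) = 1 − 228/120 ≈ -0.900

-0.900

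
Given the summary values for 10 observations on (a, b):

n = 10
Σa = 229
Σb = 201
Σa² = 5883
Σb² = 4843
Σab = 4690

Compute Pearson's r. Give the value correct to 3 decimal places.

0.122

r = (nΣab − ΣaΣb) / √[(nΣa² − (Σa)²)(nΣb² − (Σb)²)]
Numerator: 10×4690 − 229×201 = 871
Denominator: √[(58830 − 52441)(48430 − 40401)] = √[6389 × 8029] = 7162.2120
r = 871 / 7162.2120 ≈ 0.122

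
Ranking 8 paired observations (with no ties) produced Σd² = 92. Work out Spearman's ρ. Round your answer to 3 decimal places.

ρ = 1 − 6Σd² / [n(n²−1)] = 1 − 6×92 / (8×63)
  = 1 − 552/504 = 1 − 1.0952 ≈ -0.095

-0.095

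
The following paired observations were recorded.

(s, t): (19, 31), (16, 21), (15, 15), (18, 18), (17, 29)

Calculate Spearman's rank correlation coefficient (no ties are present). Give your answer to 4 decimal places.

0.7000

Rank s: 5, 2, 1, 4, 3
Rank t: 5, 3, 1, 2, 4
d = rank(s) − rank(t): 0, -1, 0, 2, -1; Σd² = 6
ρ = 1 − 6Σd² / [n(n²−1)] = 1 − 6×6 / (5×24) = 1 − 36/120 ≈ 0.7000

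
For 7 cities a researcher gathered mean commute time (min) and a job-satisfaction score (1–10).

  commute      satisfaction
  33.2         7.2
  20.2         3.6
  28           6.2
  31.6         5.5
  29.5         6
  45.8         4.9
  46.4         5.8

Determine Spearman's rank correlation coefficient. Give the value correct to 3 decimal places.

0.107

Rank commute: 5, 1, 2, 4, 3, 6, 7
Rank satisfaction: 7, 1, 6, 3, 5, 2, 4
d = rank(commute) − rank(satisfaction): -2, 0, -4, 1, -2, 4, 3; Σd² = 50
ρ = 1 − 6Σd² / [n(n²−1)] = 1 − 6×50 / (7×48) = 1 − 300/336 ≈ 0.107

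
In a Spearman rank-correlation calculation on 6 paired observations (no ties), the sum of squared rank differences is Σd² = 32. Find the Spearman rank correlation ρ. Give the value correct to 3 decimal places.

ρ = 1 − 6Σd² / [n(n²−1)] = 1 − 6×32 / (6×35)
  = 1 − 192/210 = 1 − 0.9143 ≈ 0.086

0.086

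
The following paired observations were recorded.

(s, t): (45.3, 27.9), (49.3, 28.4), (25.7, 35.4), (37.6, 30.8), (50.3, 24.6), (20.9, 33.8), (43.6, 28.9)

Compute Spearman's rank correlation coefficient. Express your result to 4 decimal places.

-0.9286

Rank s: 5, 6, 2, 3, 7, 1, 4
Rank t: 2, 3, 7, 5, 1, 6, 4
d = rank(s) − rank(t): 3, 3, -5, -2, 6, -5, 0; Σd² = 108
ρ = 1 − 6Σd² / [n(n²−1)] = 1 − 6×108 / (7×48) = 1 − 648/336 ≈ -0.9286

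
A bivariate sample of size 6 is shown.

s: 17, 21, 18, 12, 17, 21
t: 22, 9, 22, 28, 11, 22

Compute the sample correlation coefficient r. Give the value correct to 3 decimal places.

-0.571

n = 6, Σs = 106, Σt = 114, Σs² = 1928, Σt² = 2438, Σst = 1944
nΣst − ΣsΣt = 11664 − 12084 = -420
nΣs² − (Σs)² = 11568 − 11236 = 332; nΣt² − (Σt)² = 14628 − 12996 = 1632
r = -420 / √(332 × 1632) = -420 / 736.0870 ≈ -0.571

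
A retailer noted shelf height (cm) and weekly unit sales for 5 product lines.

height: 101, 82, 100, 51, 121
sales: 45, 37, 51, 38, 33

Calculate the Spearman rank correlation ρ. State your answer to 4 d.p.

Rank height: 4, 2, 3, 1, 5
Rank sales: 4, 2, 5, 3, 1
d = rank(height) − rank(sales): 0, 0, -2, -2, 4; Σd² = 24
ρ = 1 − 6Σd² / [n(n²−1)] = 1 − 6×24 / (5×24) = 1 − 144/120 ≈ -0.2000

-0.2000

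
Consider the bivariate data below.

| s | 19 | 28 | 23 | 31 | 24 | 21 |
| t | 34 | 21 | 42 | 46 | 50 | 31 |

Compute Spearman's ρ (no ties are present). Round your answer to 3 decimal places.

0.257

Rank s: 1, 5, 3, 6, 4, 2
Rank t: 3, 1, 4, 5, 6, 2
d = rank(s) − rank(t): -2, 4, -1, 1, -2, 0; Σd² = 26
ρ = 1 − 6Σd² / [n(n²−1)] = 1 − 6×26 / (6×35) = 1 − 156/210 ≈ 0.257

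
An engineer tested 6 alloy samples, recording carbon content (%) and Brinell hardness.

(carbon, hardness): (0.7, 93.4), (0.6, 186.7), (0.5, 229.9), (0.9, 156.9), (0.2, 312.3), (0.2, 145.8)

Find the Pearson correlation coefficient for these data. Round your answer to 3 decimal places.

n = 6, Σx = 3.1, Σy = 1125, Σx² = 1.99, Σy² = 239841, Σxy = 525.18
nΣxy − ΣxΣy = 3151.08 − 3487.5 = -336.42
nΣx² − (Σx)² = 11.94 − 9.61 = 2.33; nΣy² − (Σy)² = 1439046 − 1265625 = 173421
r = -336.42 / √(2.33 × 173421) = -336.42 / 635.6657 ≈ -0.529

-0.529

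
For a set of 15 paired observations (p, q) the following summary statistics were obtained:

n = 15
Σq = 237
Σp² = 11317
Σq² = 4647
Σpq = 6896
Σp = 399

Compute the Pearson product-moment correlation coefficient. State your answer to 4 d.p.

r = (nΣpq − ΣpΣq) / √[(nΣp² − (Σp)²)(nΣq² − (Σq)²)]
Numerator: 15×6896 − 399×237 = 8877
Denominator: √[(169755 − 159201)(69705 − 56169)] = √[10554 × 13536] = 11952.3614
r = 8877 / 11952.3614 ≈ 0.7427

0.7427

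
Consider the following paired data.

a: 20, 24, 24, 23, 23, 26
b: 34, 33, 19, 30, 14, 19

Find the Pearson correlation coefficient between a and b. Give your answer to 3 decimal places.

n = 6, Σa = 140, Σb = 149, Σa² = 3286, Σb² = 4063, Σab = 3434
nΣab − ΣaΣb = 20604 − 20860 = -256
nΣa² − (Σa)² = 19716 − 19600 = 116; nΣb² − (Σb)² = 24378 − 22201 = 2177
r = -256 / √(116 × 2177) = -256 / 502.5256 ≈ -0.509

-0.509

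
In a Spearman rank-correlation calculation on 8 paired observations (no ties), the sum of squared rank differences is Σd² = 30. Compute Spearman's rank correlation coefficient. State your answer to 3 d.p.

0.643

ρ = 1 − 6Σd² / [n(n²−1)] = 1 − 6×30 / (8×63)
  = 1 − 180/504 = 1 − 0.3571 ≈ 0.643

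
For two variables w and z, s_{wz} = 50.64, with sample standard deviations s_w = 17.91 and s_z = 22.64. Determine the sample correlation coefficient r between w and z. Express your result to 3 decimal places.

r = Cov(w,z) / (s_w · s_z) = 50.64 / (17.91 × 22.64)
  = 50.64 / 405.4824 ≈ 0.125

0.125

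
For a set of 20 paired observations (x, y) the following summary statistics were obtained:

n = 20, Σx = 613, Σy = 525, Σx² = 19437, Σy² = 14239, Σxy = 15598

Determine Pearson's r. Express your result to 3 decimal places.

-0.905

r = (nΣxy − ΣxΣy) / √[(nΣx² − (Σx)²)(nΣy² − (Σy)²)]
Numerator: 20×15598 − 613×525 = -9865
Denominator: √[(388740 − 375769)(284780 − 275625)] = √[12971 × 9155] = 10897.2246
r = -9865 / 10897.2246 ≈ -0.905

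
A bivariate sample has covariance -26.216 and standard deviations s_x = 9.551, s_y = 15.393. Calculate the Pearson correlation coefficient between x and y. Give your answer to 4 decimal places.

r = Cov(x,y) / (s_x · s_y) = -26.216 / (9.551 × 15.393)
  = -26.216 / 147.0185 ≈ -0.1783

-0.1783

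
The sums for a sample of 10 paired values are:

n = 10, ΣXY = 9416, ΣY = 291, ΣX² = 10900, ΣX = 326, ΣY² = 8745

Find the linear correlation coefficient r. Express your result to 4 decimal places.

r = (nΣXY − ΣXΣY) / √[(nΣX² − (ΣX)²)(nΣY² − (ΣY)²)]
Numerator: 10×9416 − 326×291 = -706
Denominator: √[(109000 − 106276)(87450 − 84681)] = √[2724 × 2769] = 2746.4078
r = -706 / 2746.4078 ≈ -0.2571

-0.2571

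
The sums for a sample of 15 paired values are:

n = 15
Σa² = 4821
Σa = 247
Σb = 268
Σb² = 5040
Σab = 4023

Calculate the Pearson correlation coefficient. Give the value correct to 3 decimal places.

r = (nΣab − ΣaΣb) / √[(nΣa² − (Σa)²)(nΣb² − (Σb)²)]
Numerator: 15×4023 − 247×268 = -5851
Denominator: √[(72315 − 61009)(75600 − 71824)] = √[11306 × 3776] = 6533.8699
r = -5851 / 6533.8699 ≈ -0.895

-0.895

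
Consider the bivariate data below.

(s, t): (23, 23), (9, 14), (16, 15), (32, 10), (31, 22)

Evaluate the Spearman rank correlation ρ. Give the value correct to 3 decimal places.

-0.100

Rank s: 3, 1, 2, 5, 4
Rank t: 5, 2, 3, 1, 4
d = rank(s) − rank(t): -2, -1, -1, 4, 0; Σd² = 22
ρ = 1 − 6Σd² / [n(n²−1)] = 1 − 6×22 / (5×24) = 1 − 132/120 ≈ -0.100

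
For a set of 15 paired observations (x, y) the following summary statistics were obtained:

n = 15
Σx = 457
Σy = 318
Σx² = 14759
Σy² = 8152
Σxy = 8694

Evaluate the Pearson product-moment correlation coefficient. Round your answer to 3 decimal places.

r = (nΣxy − ΣxΣy) / √[(nΣx² − (Σx)²)(nΣy² − (Σy)²)]
Numerator: 15×8694 − 457×318 = -14916
Denominator: √[(221385 − 208849)(122280 − 101124)] = √[12536 × 21156] = 16285.3190
r = -14916 / 16285.3190 ≈ -0.916

-0.916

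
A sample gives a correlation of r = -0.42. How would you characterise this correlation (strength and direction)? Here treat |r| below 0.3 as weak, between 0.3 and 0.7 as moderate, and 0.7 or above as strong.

r = -0.42 < 0 so the relationship is negative.
|r| = 0.42, which falls in the moderate range.

moderate negative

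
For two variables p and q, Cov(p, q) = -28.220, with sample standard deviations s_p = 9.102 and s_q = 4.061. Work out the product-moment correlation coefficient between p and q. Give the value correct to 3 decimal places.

-0.763

r = Cov(p,q) / (s_p · s_q) = -28.220 / (9.102 × 4.061)
  = -28.220 / 36.9632 ≈ -0.763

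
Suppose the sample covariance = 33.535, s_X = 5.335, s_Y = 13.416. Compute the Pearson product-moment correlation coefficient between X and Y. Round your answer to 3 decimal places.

0.469

r = Cov(X,Y) / (s_X · s_Y) = 33.535 / (5.335 × 13.416)
  = 33.535 / 71.5744 ≈ 0.469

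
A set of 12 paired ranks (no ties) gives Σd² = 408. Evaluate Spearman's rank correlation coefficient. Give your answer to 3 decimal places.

ρ = 1 − 6Σd² / [n(n²−1)] = 1 − 6×408 / (12×143)
  = 1 − 2448/1716 = 1 − 1.4266 ≈ -0.427

-0.427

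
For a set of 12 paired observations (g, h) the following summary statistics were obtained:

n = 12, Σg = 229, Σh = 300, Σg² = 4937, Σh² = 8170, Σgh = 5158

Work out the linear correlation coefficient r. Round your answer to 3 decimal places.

r = (nΣgh − ΣgΣh) / √[(nΣg² − (Σg)²)(nΣh² − (Σh)²)]
Numerator: 12×5158 − 229×300 = -6804
Denominator: √[(59244 − 52441)(98040 − 90000)] = √[6803 × 8040] = 7395.6825
r = -6804 / 7395.6825 ≈ -0.920

-0.920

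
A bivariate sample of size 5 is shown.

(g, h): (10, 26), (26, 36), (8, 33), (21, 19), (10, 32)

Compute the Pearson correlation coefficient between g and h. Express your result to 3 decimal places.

-0.051

n = 5, Σg = 75, Σh = 146, Σg² = 1381, Σh² = 4446, Σgh = 2179
nΣgh − ΣgΣh = 10895 − 10950 = -55
nΣg² − (Σg)² = 6905 − 5625 = 1280; nΣh² − (Σh)² = 22230 − 21316 = 914
r = -55 / √(1280 × 914) = -55 / 1081.6284 ≈ -0.051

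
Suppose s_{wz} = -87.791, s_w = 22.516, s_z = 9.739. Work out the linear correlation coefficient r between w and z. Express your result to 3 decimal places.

-0.400

r = Cov(w,z) / (s_w · s_z) = -87.791 / (22.516 × 9.739)
  = -87.791 / 219.2833 ≈ -0.400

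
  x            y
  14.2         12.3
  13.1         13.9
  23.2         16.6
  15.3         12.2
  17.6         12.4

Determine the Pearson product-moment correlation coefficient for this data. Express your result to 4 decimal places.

0.7487

n = 5, Σx = 83.4, Σy = 67.4, Σx² = 1455.34, Σy² = 922.66, Σxy = 1146.77
nΣxy − ΣxΣy = 5733.85 − 5621.16 = 112.69
nΣx² − (Σx)² = 7276.7 − 6955.56 = 321.14; nΣy² − (Σy)² = 4613.3 − 4542.76 = 70.54
r = 112.69 / √(321.14 × 70.54) = 112.69 / 150.5099 ≈ 0.7487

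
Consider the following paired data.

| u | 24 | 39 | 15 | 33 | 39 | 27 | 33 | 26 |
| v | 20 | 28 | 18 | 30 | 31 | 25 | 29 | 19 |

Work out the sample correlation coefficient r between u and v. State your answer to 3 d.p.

0.885

n = 8, Σu = 236, Σv = 200, Σu² = 7426, Σv² = 5196, Σuv = 6167
nΣuv − ΣuΣv = 49336 − 47200 = 2136
nΣu² − (Σu)² = 59408 − 55696 = 3712; nΣv² − (Σv)² = 41568 − 40000 = 1568
r = 2136 / √(3712 × 1568) = 2136 / 2412.5538 ≈ 0.885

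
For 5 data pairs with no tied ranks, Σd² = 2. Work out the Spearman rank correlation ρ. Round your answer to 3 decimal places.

0.900

ρ = 1 − 6Σd² / [n(n²−1)] = 1 − 6×2 / (5×24)
  = 1 − 12/120 = 1 − 0.1000 ≈ 0.900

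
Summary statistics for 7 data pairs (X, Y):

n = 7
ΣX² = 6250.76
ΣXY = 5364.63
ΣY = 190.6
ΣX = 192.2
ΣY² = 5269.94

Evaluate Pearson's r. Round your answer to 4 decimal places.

r = (nΣXY − ΣXΣY) / √[(nΣX² − (ΣX)²)(nΣY² − (ΣY)²)]
Numerator: 7×5364.63 − 192.2×190.6 = 919.09
Denominator: √[(43755.32 − 36940.84)(36889.58 − 36328.36)] = √[6814.48 × 561.22] = 1955.6131
r = 919.09 / 1955.6131 ≈ 0.4700

0.4700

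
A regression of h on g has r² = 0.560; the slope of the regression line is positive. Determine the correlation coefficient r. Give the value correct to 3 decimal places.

|r| = √0.560 = 0.748
The association is positive, so r = 0.748.

0.748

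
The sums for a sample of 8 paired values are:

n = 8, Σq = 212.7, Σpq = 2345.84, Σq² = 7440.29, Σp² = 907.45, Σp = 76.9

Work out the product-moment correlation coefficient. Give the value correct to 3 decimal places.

r = (nΣpq − ΣpΣq) / √[(nΣp² − (Σp)²)(nΣq² − (Σq)²)]
Numerator: 8×2345.84 − 76.9×212.7 = 2410.09
Denominator: √[(7259.6 − 5913.61)(59522.32 − 45241.29)] = √[1345.99 × 14281.03] = 4384.3042
r = 2410.09 / 4384.3042 ≈ 0.550

0.550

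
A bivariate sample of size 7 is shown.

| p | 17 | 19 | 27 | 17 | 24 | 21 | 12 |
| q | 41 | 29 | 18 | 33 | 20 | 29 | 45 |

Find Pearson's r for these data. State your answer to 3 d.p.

-0.956

n = 7, Σp = 137, Σq = 215, Σp² = 2829, Σq² = 7201, Σpq = 3924
nΣpq − ΣpΣq = 27468 − 29455 = -1987
nΣp² − (Σp)² = 19803 − 18769 = 1034; nΣq² − (Σq)² = 50407 − 46225 = 4182
r = -1987 / √(1034 × 4182) = -1987 / 2079.4682 ≈ -0.956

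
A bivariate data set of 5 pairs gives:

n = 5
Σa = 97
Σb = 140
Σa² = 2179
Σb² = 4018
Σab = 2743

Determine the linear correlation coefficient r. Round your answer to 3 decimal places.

r = (nΣab − ΣaΣb) / √[(nΣa² − (Σa)²)(nΣb² − (Σb)²)]
Numerator: 5×2743 − 97×140 = 135
Denominator: √[(10895 − 9409)(20090 − 19600)] = √[1486 × 490] = 853.3112
r = 135 / 853.3112 ≈ 0.158

0.158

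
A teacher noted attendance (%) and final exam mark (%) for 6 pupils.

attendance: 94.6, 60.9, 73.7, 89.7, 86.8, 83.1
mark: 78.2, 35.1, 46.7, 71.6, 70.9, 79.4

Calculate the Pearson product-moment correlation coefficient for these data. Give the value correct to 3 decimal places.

n = 6, Σx = 488.8, Σy = 381.9, Σx² = 40575.6, Σy² = 25985.87, Σxy = 32151.88
nΣxy − ΣxΣy = 192911.28 − 186672.72 = 6238.56
nΣx² − (Σx)² = 243453.6 − 238925.44 = 4528.16; nΣy² − (Σy)² = 155915.22 − 145847.61 = 10067.61
r = 6238.56 / √(4528.16 × 10067.61) = 6238.56 / 6751.8700 ≈ 0.924

0.924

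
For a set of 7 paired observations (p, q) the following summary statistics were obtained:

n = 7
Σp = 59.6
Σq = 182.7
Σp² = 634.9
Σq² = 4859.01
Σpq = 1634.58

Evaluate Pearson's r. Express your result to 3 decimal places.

r = (nΣpq − ΣpΣq) / √[(nΣp² − (Σp)²)(nΣq² − (Σq)²)]
Numerator: 7×1634.58 − 59.6×182.7 = 553.14
Denominator: √[(4444.3 − 3552.16)(34013.07 − 33379.29)] = √[892.14 × 633.78] = 751.9445
r = 553.14 / 751.9445 ≈ 0.736

0.736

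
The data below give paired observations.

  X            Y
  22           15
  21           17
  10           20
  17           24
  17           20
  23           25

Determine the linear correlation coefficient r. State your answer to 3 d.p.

n = 6, ΣX = 110, ΣY = 121, ΣX² = 2132, ΣY² = 2515, ΣXY = 2210
nΣXY − ΣXΣY = 13260 − 13310 = -50
nΣX² − (ΣX)² = 12792 − 12100 = 692; nΣY² − (ΣY)² = 15090 − 14641 = 449
r = -50 / √(692 × 449) = -50 / 557.4119 ≈ -0.090

-0.090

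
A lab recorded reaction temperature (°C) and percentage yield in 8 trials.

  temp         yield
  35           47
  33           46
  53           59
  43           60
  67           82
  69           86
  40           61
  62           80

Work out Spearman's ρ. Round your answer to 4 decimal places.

0.9048

Rank temp: 2, 1, 5, 4, 7, 8, 3, 6
Rank yield: 2, 1, 3, 4, 7, 8, 5, 6
d = rank(temp) − rank(yield): 0, 0, 2, 0, 0, 0, -2, 0; Σd² = 8
ρ = 1 − 6Σd² / [n(n²−1)] = 1 − 6×8 / (8×63) = 1 − 48/504 ≈ 0.9048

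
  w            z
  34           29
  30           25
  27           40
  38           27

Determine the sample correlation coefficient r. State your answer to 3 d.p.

n = 4, Σw = 129, Σz = 121, Σw² = 4229, Σz² = 3795, Σwz = 3842
nΣwz − ΣwΣz = 15368 − 15609 = -241
nΣw² − (Σw)² = 16916 − 16641 = 275; nΣz² − (Σz)² = 15180 − 14641 = 539
r = -241 / √(275 × 539) = -241 / 385.0000 ≈ -0.626

-0.626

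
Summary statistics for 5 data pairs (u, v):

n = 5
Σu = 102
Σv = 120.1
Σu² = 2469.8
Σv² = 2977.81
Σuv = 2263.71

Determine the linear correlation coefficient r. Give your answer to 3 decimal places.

-0.980

r = (nΣuv − ΣuΣv) / √[(nΣu² − (Σu)²)(nΣv² − (Σv)²)]
Numerator: 5×2263.71 − 102×120.1 = -931.65
Denominator: √[(12349 − 10404)(14889.05 − 14424.01)] = √[1945 × 465.04] = 951.0535
r = -931.65 / 951.0535 ≈ -0.980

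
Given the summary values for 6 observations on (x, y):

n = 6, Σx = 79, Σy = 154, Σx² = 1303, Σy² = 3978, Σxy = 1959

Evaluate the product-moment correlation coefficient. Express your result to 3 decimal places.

-0.842

r = (nΣxy − ΣxΣy) / √[(nΣx² − (Σx)²)(nΣy² − (Σy)²)]
Numerator: 6×1959 − 79×154 = -412
Denominator: √[(7818 − 6241)(23868 − 23716)] = √[1577 × 152] = 489.5958
r = -412 / 489.5958 ≈ -0.842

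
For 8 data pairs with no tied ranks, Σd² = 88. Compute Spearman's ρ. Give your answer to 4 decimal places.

ρ = 1 − 6Σd² / [n(n²−1)] = 1 − 6×88 / (8×63)
  = 1 − 528/504 = 1 − 1.04762 ≈ -0.0476

-0.0476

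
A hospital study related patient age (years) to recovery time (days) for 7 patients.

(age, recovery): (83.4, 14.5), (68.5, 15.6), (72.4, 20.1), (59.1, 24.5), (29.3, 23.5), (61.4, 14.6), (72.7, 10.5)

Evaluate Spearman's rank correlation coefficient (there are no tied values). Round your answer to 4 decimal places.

Rank age: 7, 4, 5, 2, 1, 3, 6
Rank recovery: 2, 4, 5, 7, 6, 3, 1
d = rank(age) − rank(recovery): 5, 0, 0, -5, -5, 0, 5; Σd² = 100
ρ = 1 − 6Σd² / [n(n²−1)] = 1 − 6×100 / (7×48) = 1 − 600/336 ≈ -0.7857

-0.7857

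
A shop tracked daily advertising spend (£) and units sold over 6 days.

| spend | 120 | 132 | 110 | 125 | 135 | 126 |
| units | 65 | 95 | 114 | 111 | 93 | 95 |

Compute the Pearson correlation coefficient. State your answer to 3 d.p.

-0.198

n = 6, Σx = 748, Σy = 573, Σx² = 93650, Σy² = 56241, Σxy = 71280
nΣxy − ΣxΣy = 427680 − 428604 = -924
nΣx² − (Σx)² = 561900 − 559504 = 2396; nΣy² − (Σy)² = 337446 − 328329 = 9117
r = -924 / √(2396 × 9117) = -924 / 4673.7920 ≈ -0.198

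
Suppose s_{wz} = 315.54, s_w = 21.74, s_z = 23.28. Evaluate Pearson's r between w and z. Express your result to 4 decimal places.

0.6235

r = Cov(w,z) / (s_w · s_z) = 315.54 / (21.74 × 23.28)
  = 315.54 / 506.1072 ≈ 0.6235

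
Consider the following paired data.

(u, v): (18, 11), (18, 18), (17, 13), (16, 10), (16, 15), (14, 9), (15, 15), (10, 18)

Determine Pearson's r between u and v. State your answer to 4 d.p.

n = 8, Σu = 124, Σv = 109, Σu² = 1970, Σv² = 1569, Σuv = 1674
nΣuv − ΣuΣv = 13392 − 13516 = -124
nΣu² − (Σu)² = 15760 − 15376 = 384; nΣv² − (Σv)² = 12552 − 11881 = 671
r = -124 / √(384 × 671) = -124 / 507.6061 ≈ -0.2443

-0.2443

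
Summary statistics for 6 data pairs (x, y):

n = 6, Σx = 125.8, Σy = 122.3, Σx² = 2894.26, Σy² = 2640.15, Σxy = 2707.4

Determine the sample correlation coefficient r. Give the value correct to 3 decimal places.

0.736

r = (nΣxy − ΣxΣy) / √[(nΣx² − (Σx)²)(nΣy² − (Σy)²)]
Numerator: 6×2707.4 − 125.8×122.3 = 859.06
Denominator: √[(17365.56 − 15825.64)(15840.9 − 14957.29)] = √[1539.92 × 883.61] = 1166.4856
r = 859.06 / 1166.4856 ≈ 0.736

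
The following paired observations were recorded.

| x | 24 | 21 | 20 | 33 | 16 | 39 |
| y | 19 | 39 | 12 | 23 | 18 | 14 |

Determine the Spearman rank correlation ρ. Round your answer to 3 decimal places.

0.143

Rank x: 4, 3, 2, 5, 1, 6
Rank y: 4, 6, 1, 5, 3, 2
d = rank(x) − rank(y): 0, -3, 1, 0, -2, 4; Σd² = 30
ρ = 1 − 6Σd² / [n(n²−1)] = 1 − 6×30 / (6×35) = 1 − 180/210 ≈ 0.143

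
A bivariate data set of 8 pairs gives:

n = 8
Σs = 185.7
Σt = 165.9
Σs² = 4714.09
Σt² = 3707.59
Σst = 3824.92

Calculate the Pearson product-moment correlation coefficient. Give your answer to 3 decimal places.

-0.079

r = (nΣst − ΣsΣt) / √[(nΣs² − (Σs)²)(nΣt² − (Σt)²)]
Numerator: 8×3824.92 − 185.7×165.9 = -208.27
Denominator: √[(37712.72 − 34484.49)(29660.72 − 27522.81)] = √[3228.23 × 2137.91] = 2627.1021
r = -208.27 / 2627.1021 ≈ -0.079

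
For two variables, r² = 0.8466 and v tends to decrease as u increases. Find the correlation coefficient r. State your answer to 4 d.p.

-0.9201

|r| = √0.8466 = 0.9201
The association is negative, so r = −0.9201.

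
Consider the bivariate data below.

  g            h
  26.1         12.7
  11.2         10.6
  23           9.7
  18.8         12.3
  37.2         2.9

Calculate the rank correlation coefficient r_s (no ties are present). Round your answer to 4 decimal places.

Rank g: 4, 1, 3, 2, 5
Rank h: 5, 3, 2, 4, 1
d = rank(g) − rank(h): -1, -2, 1, -2, 4; Σd² = 26
ρ = 1 − 6Σd² / [n(n²−1)] = 1 − 6×26 / (5×24) = 1 − 156/120 ≈ -0.3000

-0.3000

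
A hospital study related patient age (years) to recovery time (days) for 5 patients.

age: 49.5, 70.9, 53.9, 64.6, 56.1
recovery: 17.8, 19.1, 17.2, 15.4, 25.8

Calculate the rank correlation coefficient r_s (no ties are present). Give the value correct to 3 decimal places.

Rank age: 1, 5, 2, 4, 3
Rank recovery: 3, 4, 2, 1, 5
d = rank(age) − rank(recovery): -2, 1, 0, 3, -2; Σd² = 18
ρ = 1 − 6Σd² / [n(n²−1)] = 1 − 6×18 / (5×24) = 1 − 108/120 ≈ 0.100

0.100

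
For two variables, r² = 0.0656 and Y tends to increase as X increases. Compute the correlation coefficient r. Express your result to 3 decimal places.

0.256

|r| = √0.0656 = 0.256
The association is positive, so r = 0.256.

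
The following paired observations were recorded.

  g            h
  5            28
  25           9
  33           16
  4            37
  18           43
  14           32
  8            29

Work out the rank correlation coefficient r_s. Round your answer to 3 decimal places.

Rank g: 2, 6, 7, 1, 5, 4, 3
Rank h: 3, 1, 2, 6, 7, 5, 4
d = rank(g) − rank(h): -1, 5, 5, -5, -2, -1, -1; Σd² = 82
ρ = 1 − 6Σd² / [n(n²−1)] = 1 − 6×82 / (7×48) = 1 − 492/336 ≈ -0.464

-0.464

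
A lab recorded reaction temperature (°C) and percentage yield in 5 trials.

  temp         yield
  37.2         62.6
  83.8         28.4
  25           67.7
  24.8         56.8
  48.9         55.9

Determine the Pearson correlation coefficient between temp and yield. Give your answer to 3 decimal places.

n = 5, Σx = 219.7, Σy = 271.4, Σx² = 12037.53, Σy² = 15659.66, Σxy = 10543.29
nΣxy − ΣxΣy = 52716.45 − 59626.58 = -6910.13
nΣx² − (Σx)² = 60187.65 − 48268.09 = 11919.56; nΣy² − (Σy)² = 78298.3 − 73657.96 = 4640.34
r = -6910.13 / √(11919.56 × 4640.34) = -6910.13 / 7437.1238 ≈ -0.929

-0.929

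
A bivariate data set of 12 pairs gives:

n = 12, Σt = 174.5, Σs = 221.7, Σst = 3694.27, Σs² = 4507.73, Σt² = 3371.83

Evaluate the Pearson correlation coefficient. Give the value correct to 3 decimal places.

r = (nΣst − ΣsΣt) / √[(nΣs² − (Σs)²)(nΣt² − (Σt)²)]
Numerator: 12×3694.27 − 221.7×174.5 = 5644.59
Denominator: √[(54092.76 − 49150.89)(40461.96 − 30450.25)] = √[4941.87 × 10011.71] = 7033.9583
r = 5644.59 / 7033.9583 ≈ 0.802

0.802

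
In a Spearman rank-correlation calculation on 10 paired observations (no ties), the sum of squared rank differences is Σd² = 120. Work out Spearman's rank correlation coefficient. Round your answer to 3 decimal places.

0.273

ρ = 1 − 6Σd² / [n(n²−1)] = 1 − 6×120 / (10×99)
  = 1 − 720/990 = 1 − 0.7273 ≈ 0.273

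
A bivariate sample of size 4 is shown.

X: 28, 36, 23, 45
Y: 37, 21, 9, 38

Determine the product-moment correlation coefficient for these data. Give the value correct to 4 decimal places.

n = 4, ΣX = 132, ΣY = 105, ΣX² = 4634, ΣY² = 3335, ΣXY = 3709
nΣXY − ΣXΣY = 14836 − 13860 = 976
nΣX² − (ΣX)² = 18536 − 17424 = 1112; nΣY² − (ΣY)² = 13340 − 11025 = 2315
r = 976 / √(1112 × 2315) = 976 / 1604.4563 ≈ 0.6083

0.6083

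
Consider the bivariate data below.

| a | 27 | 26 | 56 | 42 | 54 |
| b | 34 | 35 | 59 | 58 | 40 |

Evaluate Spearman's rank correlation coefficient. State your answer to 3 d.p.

Rank a: 2, 1, 5, 3, 4
Rank b: 1, 2, 5, 4, 3
d = rank(a) − rank(b): 1, -1, 0, -1, 1; Σd² = 4
ρ = 1 − 6Σd² / [n(n²−1)] = 1 − 6×4 / (5×24) = 1 − 24/120 ≈ 0.800

0.800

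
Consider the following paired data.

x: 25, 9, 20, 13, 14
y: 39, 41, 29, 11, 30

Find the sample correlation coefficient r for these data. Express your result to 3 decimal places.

0.190

n = 5, Σx = 81, Σy = 150, Σx² = 1471, Σy² = 5064, Σxy = 2487
nΣxy − ΣxΣy = 12435 − 12150 = 285
nΣx² − (Σx)² = 7355 − 6561 = 794; nΣy² − (Σy)² = 25320 − 22500 = 2820
r = 285 / √(794 × 2820) = 285 / 1496.3556 ≈ 0.190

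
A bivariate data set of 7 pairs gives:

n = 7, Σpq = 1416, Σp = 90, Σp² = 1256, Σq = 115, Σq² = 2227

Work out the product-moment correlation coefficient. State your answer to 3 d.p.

-0.342

r = (nΣpq − ΣpΣq) / √[(nΣp² − (Σp)²)(nΣq² − (Σq)²)]
Numerator: 7×1416 − 90×115 = -438
Denominator: √[(8792 − 8100)(15589 − 13225)] = √[692 × 2364] = 1279.0184
r = -438 / 1279.0184 ≈ -0.342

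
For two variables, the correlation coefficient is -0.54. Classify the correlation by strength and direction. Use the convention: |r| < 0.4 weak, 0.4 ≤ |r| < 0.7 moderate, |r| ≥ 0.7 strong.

r = -0.54 < 0 so the relationship is negative.
|r| = 0.54, which falls in the moderate range.

moderate negative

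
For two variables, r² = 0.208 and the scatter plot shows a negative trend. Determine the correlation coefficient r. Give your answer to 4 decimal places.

-0.4561

|r| = √0.208 = 0.4561
The association is negative, so r = −0.4561.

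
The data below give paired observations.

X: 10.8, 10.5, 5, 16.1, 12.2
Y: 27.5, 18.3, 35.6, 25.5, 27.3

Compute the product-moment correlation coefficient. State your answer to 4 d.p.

-0.5557

n = 5, ΣX = 54.6, ΣY = 134.2, ΣX² = 659.94, ΣY² = 3754.04, ΣXY = 1410.76
nΣXY − ΣXΣY = 7053.8 − 7327.32 = -273.52
nΣX² − (ΣX)² = 3299.7 − 2981.16 = 318.54; nΣY² − (ΣY)² = 18770.2 − 18009.64 = 760.56
r = -273.52 / √(318.54 × 760.56) = -273.52 / 492.2081 ≈ -0.5557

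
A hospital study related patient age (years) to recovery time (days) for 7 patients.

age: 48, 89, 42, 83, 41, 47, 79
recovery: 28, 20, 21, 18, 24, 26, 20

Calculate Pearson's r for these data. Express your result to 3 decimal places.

n = 7, Σx = 429, Σy = 157, Σx² = 29009, Σy² = 3601, Σxy = 9286
nΣxy − ΣxΣy = 65002 − 67353 = -2351
nΣx² − (Σx)² = 203063 − 184041 = 19022; nΣy² − (Σy)² = 25207 − 24649 = 558
r = -2351 / √(19022 × 558) = -2351 / 3257.9558 ≈ -0.722

-0.722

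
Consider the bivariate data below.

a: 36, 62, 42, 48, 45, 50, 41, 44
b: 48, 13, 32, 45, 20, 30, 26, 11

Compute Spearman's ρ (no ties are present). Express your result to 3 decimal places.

-0.381

Rank a: 1, 8, 3, 6, 5, 7, 2, 4
Rank b: 8, 2, 6, 7, 3, 5, 4, 1
d = rank(a) − rank(b): -7, 6, -3, -1, 2, 2, -2, 3; Σd² = 116
ρ = 1 − 6Σd² / [n(n²−1)] = 1 − 6×116 / (8×63) = 1 − 696/504 ≈ -0.381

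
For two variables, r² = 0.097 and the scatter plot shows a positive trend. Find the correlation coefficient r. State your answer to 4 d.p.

0.3114

|r| = √0.097 = 0.3114
The association is positive, so r = 0.3114.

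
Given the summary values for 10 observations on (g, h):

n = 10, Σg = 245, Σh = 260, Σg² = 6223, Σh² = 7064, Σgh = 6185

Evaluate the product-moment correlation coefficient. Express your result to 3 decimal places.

-0.715

r = (nΣgh − ΣgΣh) / √[(nΣg² − (Σg)²)(nΣh² − (Σh)²)]
Numerator: 10×6185 − 245×260 = -1850
Denominator: √[(62230 − 60025)(70640 − 67600)] = √[2205 × 3040] = 2589.0539
r = -1850 / 2589.0539 ≈ -0.715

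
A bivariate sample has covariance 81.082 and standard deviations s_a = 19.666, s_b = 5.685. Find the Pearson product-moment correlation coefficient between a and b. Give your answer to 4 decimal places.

r = Cov(a,b) / (s_a · s_b) = 81.082 / (19.666 × 5.685)
  = 81.082 / 111.8012 ≈ 0.7252

0.7252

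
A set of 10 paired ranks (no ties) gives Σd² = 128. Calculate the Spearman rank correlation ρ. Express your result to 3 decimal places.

0.224

ρ = 1 − 6Σd² / [n(n²−1)] = 1 − 6×128 / (10×99)
  = 1 − 768/990 = 1 − 0.7758 ≈ 0.224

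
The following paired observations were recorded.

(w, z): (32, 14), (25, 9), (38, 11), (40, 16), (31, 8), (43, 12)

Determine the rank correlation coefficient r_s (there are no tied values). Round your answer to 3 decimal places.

Rank w: 3, 1, 4, 5, 2, 6
Rank z: 5, 2, 3, 6, 1, 4
d = rank(w) − rank(z): -2, -1, 1, -1, 1, 2; Σd² = 12
ρ = 1 − 6Σd² / [n(n²−1)] = 1 − 6×12 / (6×35) = 1 − 72/210 ≈ 0.657

0.657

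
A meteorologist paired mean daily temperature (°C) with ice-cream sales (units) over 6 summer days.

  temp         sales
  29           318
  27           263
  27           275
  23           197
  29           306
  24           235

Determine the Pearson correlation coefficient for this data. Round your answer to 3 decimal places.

0.978

n = 6, Σx = 159, Σy = 1594, Σx² = 4245, Σy² = 433588, Σxy = 42793
nΣxy − ΣxΣy = 256758 − 253446 = 3312
nΣx² − (Σx)² = 25470 − 25281 = 189; nΣy² − (Σy)² = 2601528 − 2540836 = 60692
r = 3312 / √(189 × 60692) = 3312 / 3386.8552 ≈ 0.978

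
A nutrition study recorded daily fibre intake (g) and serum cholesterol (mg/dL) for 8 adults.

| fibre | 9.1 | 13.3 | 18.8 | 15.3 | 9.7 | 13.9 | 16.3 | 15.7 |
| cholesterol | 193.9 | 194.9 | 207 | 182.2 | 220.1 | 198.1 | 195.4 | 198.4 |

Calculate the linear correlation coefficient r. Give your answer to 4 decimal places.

-0.2187

n = 8, Σx = 112.1, Σy = 1590, Σx² = 1646.71, Σy² = 316860.4, Σxy = 22224.38
nΣxy − ΣxΣy = 177795.04 − 178239 = -443.96
nΣx² − (Σx)² = 13173.68 − 12566.41 = 607.27; nΣy² − (Σy)² = 2534883.2 − 2528100 = 6783.2
r = -443.96 / √(607.27 × 6783.2) = -443.96 / 2029.5896 ≈ -0.2187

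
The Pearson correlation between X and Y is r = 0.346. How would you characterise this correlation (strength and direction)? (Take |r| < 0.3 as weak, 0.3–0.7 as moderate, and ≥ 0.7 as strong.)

r = 0.346 > 0 so the relationship is positive.
|r| = 0.346, which falls in the moderate range.

moderate positive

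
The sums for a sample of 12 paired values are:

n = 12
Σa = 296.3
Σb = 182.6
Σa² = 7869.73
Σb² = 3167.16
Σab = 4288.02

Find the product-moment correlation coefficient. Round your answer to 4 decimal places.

r = (nΣab − ΣaΣb) / √[(nΣa² − (Σa)²)(nΣb² − (Σb)²)]
Numerator: 12×4288.02 − 296.3×182.6 = -2648.14
Denominator: √[(94436.76 − 87793.69)(38005.92 − 33342.76)] = √[6643.07 × 4663.16] = 5565.7613
r = -2648.14 / 5565.7613 ≈ -0.4758

-0.4758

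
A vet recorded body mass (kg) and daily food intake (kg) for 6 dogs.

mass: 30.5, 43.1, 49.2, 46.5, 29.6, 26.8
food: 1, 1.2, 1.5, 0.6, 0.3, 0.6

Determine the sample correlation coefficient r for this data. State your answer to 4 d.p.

n = 6, Σx = 225.7, Σy = 5.2, Σx² = 8965.15, Σy² = 5.5, Σxy = 208.88
nΣxy − ΣxΣy = 1253.28 − 1173.64 = 79.64
nΣx² − (Σx)² = 53790.9 − 50940.49 = 2850.41; nΣy² − (Σy)² = 33 − 27.04 = 5.96
r = 79.64 / √(2850.41 × 5.96) = 79.64 / 130.3397 ≈ 0.6110

0.6110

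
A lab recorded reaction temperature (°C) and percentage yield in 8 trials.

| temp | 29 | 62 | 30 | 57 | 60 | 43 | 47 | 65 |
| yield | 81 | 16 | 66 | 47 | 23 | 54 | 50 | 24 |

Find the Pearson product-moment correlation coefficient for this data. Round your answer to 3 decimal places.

n = 8, Σx = 393, Σy = 361, Σx² = 20717, Σy² = 19903, Σxy = 15612
nΣxy − ΣxΣy = 124896 − 141873 = -16977
nΣx² − (Σx)² = 165736 − 154449 = 11287; nΣy² − (Σy)² = 159224 − 130321 = 28903
r = -16977 / √(11287 × 28903) = -16977 / 18061.7873 ≈ -0.940

-0.940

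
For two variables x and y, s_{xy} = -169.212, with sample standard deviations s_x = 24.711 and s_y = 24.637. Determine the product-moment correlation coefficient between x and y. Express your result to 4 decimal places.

-0.2779

r = Cov(x,y) / (s_x · s_y) = -169.212 / (24.711 × 24.637)
  = -169.212 / 608.8049 ≈ -0.2779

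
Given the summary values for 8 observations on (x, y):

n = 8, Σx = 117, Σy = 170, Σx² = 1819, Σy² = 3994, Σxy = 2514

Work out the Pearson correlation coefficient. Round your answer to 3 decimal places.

0.137

r = (nΣxy − ΣxΣy) / √[(nΣx² − (Σx)²)(nΣy² − (Σy)²)]
Numerator: 8×2514 − 117×170 = 222
Denominator: √[(14552 − 13689)(31952 − 28900)] = √[863 × 3052] = 1622.9221
r = 222 / 1622.9221 ≈ 0.137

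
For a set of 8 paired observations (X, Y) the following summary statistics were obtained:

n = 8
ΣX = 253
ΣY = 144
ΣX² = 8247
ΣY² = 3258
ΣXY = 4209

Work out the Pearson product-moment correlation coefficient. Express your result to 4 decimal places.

-0.8526

r = (nΣXY − ΣXΣY) / √[(nΣX² − (ΣX)²)(nΣY² − (ΣY)²)]
Numerator: 8×4209 − 253×144 = -2760
Denominator: √[(65976 − 64009)(26064 − 20736)] = √[1967 × 5328] = 3237.3100
r = -2760 / 3237.3100 ≈ -0.8526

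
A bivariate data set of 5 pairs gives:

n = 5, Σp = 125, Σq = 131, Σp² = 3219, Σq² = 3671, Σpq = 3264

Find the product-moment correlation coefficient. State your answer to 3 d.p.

r = (nΣpq − ΣpΣq) / √[(nΣp² − (Σp)²)(nΣq² − (Σq)²)]
Numerator: 5×3264 − 125×131 = -55
Denominator: √[(16095 − 15625)(18355 − 17161)] = √[470 × 1194] = 749.1195
r = -55 / 749.1195 ≈ -0.073

-0.073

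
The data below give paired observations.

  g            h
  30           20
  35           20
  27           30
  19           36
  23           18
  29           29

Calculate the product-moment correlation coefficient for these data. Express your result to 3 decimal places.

-0.533

n = 6, Σg = 163, Σh = 153, Σg² = 4585, Σh² = 4161, Σgh = 4049
nΣgh − ΣgΣh = 24294 − 24939 = -645
nΣg² − (Σg)² = 27510 − 26569 = 941; nΣh² − (Σh)² = 24966 − 23409 = 1557
r = -645 / √(941 × 1557) = -645 / 1210.4284 ≈ -0.533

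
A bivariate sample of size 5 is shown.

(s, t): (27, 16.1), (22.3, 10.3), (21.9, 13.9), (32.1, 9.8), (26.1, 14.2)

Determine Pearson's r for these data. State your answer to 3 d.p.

-0.225

n = 5, Σs = 129.4, Σt = 64.3, Σs² = 3417.52, Σt² = 856.19, Σst = 1654
nΣst − ΣsΣt = 8270 − 8320.42 = -50.42
nΣs² − (Σs)² = 17087.6 − 16744.36 = 343.24; nΣt² − (Σt)² = 4280.95 − 4134.49 = 146.46
r = -50.42 / √(343.24 × 146.46) = -50.42 / 224.2118 ≈ -0.225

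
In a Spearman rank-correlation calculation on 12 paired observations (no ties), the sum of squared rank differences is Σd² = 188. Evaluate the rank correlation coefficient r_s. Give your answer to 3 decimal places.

ρ = 1 − 6Σd² / [n(n²−1)] = 1 − 6×188 / (12×143)
  = 1 − 1128/1716 = 1 − 0.6573 ≈ 0.343

0.343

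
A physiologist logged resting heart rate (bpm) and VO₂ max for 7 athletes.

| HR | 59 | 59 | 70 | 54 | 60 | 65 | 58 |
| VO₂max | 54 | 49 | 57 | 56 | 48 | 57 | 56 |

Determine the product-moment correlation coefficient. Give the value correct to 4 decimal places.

n = 7, Σx = 425, Σy = 377, Σx² = 25967, Σy² = 20391, Σxy = 22924
nΣxy − ΣxΣy = 160468 − 160225 = 243
nΣx² − (Σx)² = 181769 − 180625 = 1144; nΣy² − (Σy)² = 142737 − 142129 = 608
r = 243 / √(1144 × 608) = 243 / 833.9976 ≈ 0.2914

0.2914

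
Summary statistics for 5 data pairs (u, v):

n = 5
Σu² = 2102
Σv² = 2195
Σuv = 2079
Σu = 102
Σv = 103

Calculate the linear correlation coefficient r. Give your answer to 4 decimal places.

-0.5635

r = (nΣuv − ΣuΣv) / √[(nΣu² − (Σu)²)(nΣv² − (Σv)²)]
Numerator: 5×2079 − 102×103 = -111
Denominator: √[(10510 − 10404)(10975 − 10609)] = √[106 × 366] = 196.9670
r = -111 / 196.9670 ≈ -0.5635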